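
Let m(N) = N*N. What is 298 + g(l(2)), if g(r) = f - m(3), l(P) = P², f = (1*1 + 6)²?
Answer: 338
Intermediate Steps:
m(N) = N²
f = 49 (f = (1 + 6)² = 7² = 49)
g(r) = 40 (g(r) = 49 - 1*3² = 49 - 1*9 = 49 - 9 = 40)
298 + g(l(2)) = 298 + 40 = 338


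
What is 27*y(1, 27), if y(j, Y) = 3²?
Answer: 243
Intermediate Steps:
y(j, Y) = 9
27*y(1, 27) = 27*9 = 243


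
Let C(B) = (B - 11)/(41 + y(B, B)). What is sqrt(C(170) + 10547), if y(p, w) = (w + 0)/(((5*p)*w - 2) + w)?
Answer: sqrt(10311543084899289)/988593 ≈ 102.72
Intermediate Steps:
y(p, w) = w/(-2 + w + 5*p*w) (y(p, w) = w/((5*p*w - 2) + w) = w/((-2 + 5*p*w) + w) = w/(-2 + w + 5*p*w))
C(B) = (-11 + B)/(41 + B/(-2 + B + 5*B**2)) (C(B) = (B - 11)/(41 + B/(-2 + B + 5*B*B)) = (-11 + B)/(41 + B/(-2 + B + 5*B**2)))
sqrt(C(170) + 10547) = sqrt((-11 + 170)*(-2 + 170 + 5*170**2)/(-82 + 42*170 + 205*170**2) + 10547) = sqrt(159*(-2 + 170 + 5*28900)/(-82 + 7140 + 205*28900) + 10547) = sqrt(159*(-2 + 170 + 144500)/(-82 + 7140 + 5924500) + 10547) = sqrt(159*144668/5931558 + 10547) = sqrt((1/5931558)*159*144668 + 10547) = sqrt(3833702/988593 + 10547) = sqrt(10430524073/988593) = sqrt(10311543084899289)/988593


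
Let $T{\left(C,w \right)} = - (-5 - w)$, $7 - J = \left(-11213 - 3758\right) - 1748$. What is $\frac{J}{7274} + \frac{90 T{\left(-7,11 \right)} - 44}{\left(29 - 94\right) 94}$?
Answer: $\frac{23010339}{11111035} \approx 2.0709$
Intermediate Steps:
$J = 16726$ ($J = 7 - \left(\left(-11213 - 3758\right) - 1748\right) = 7 - \left(-14971 - 1748\right) = 7 - -16719 = 7 + 16719 = 16726$)
$T{\left(C,w \right)} = 5 + w$
$\frac{J}{7274} + \frac{90 T{\left(-7,11 \right)} - 44}{\left(29 - 94\right) 94} = \frac{16726}{7274} + \frac{90 \left(5 + 11\right) - 44}{\left(29 - 94\right) 94} = 16726 \cdot \frac{1}{7274} + \frac{90 \cdot 16 - 44}{\left(-65\right) 94} = \frac{8363}{3637} + \frac{1440 - 44}{-6110} = \frac{8363}{3637} + 1396 \left(- \frac{1}{6110}\right) = \frac{8363}{3637} - \frac{698}{3055} = \frac{23010339}{11111035}$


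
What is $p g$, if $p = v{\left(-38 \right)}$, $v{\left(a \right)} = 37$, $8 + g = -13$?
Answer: $-777$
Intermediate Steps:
$g = -21$ ($g = -8 - 13 = -21$)
$p = 37$
$p g = 37 \left(-21\right) = -777$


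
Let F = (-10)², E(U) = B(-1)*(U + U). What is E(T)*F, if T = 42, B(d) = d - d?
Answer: 0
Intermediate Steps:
B(d) = 0
E(U) = 0 (E(U) = 0*(U + U) = 0*(2*U) = 0)
F = 100
E(T)*F = 0*100 = 0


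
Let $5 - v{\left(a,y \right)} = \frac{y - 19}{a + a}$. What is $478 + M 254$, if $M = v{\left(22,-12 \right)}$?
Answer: $\frac{42393}{22} \approx 1927.0$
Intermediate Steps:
$v{\left(a,y \right)} = 5 - \frac{-19 + y}{2 a}$ ($v{\left(a,y \right)} = 5 - \frac{y - 19}{a + a} = 5 - \frac{-19 + y}{2 a}$)
$M = \frac{251}{44}$ ($M = \frac{19 - -12 + 10 \cdot 22}{2 \cdot 22} = \frac{1}{2} \cdot \frac{1}{22} \left(19 + 12 + 220\right) = \frac{1}{2} \cdot \frac{1}{22} \cdot 251 = \frac{251}{44} \approx 5.7045$)
$478 + M 254 = 478 + \frac{251}{44} \cdot 254 = 478 + \frac{31877}{22} = \frac{42393}{22}$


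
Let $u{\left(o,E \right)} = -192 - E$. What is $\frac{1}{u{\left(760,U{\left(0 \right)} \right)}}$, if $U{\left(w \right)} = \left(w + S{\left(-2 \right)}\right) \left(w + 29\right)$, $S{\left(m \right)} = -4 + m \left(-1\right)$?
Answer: $- \frac{1}{134} \approx -0.0074627$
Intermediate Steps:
$S{\left(m \right)} = -4 - m$
$U{\left(w \right)} = \left(-2 + w\right) \left(29 + w\right)$ ($U{\left(w \right)} = \left(w - 2\right) \left(w + 29\right) = \left(w + \left(-4 + 2\right)\right) \left(29 + w\right) = \left(w - 2\right) \left(29 + w\right) = \left(-2 + w\right) \left(29 + w\right)$)
$\frac{1}{u{\left(760,U{\left(0 \right)} \right)}} = \frac{1}{-192 - \left(-58 + 0^{2} + 27 \cdot 0\right)} = \frac{1}{-192 - \left(-58 + 0 + 0\right)} = \frac{1}{-192 - -58} = \frac{1}{-192 + 58} = \frac{1}{-134} = - \frac{1}{134}$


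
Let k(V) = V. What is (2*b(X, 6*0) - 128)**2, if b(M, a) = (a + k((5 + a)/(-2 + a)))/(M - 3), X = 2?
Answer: 15129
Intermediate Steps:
b(M, a) = (a + (5 + a)/(-2 + a))/(-3 + M) (b(M, a) = (a + (5 + a)/(-2 + a))/(M - 3) = (a + (5 + a)/(-2 + a))/(-3 + M))
(2*b(X, 6*0) - 128)**2 = (2*((5 + 6*0 + (6*0)*(-2 + 6*0))/((-3 + 2)*(-2 + 6*0))) - 128)**2 = (2*((5 + 0 + 0*(-2 + 0))/((-1)*(-2 + 0))) - 128)**2 = (2*(-1*(5 + 0 + 0*(-2))/(-2)) - 128)**2 = (2*(-1*(-1/2)*(5 + 0 + 0)) - 128)**2 = (2*(-1*(-1/2)*5) - 128)**2 = (2*(5/2) - 128)**2 = (5 - 128)**2 = (-123)**2 = 15129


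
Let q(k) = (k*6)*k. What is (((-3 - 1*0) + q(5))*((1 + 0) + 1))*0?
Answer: 0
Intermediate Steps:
q(k) = 6*k² (q(k) = (6*k)*k = 6*k²)
(((-3 - 1*0) + q(5))*((1 + 0) + 1))*0 = (((-3 - 1*0) + 6*5²)*((1 + 0) + 1))*0 = (((-3 + 0) + 6*25)*(1 + 1))*0 = ((-3 + 150)*2)*0 = (147*2)*0 = 294*0 = 0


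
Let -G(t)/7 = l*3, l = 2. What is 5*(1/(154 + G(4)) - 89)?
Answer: -49835/112 ≈ -444.96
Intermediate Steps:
G(t) = -42 (G(t) = -14*3 = -7*6 = -42)
5*(1/(154 + G(4)) - 89) = 5*(1/(154 - 42) - 89) = 5*(1/112 - 89) = 5*(-9967/112) = -49835/112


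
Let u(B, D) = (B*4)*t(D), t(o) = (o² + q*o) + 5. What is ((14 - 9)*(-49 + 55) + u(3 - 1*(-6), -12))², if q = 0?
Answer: 29095236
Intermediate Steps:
t(o) = 5 + o² (t(o) = (o² + 0*o) + 5 = (o² + 0) + 5 = o² + 5 = 5 + o²)
u(B, D) = 4*B*(5 + D²) (u(B, D) = (B*4)*(5 + D²) = (4*B)*(5 + D²) = 4*B*(5 + D²))
((14 - 9)*(-49 + 55) + u(3 - 1*(-6), -12))² = ((14 - 9)*(-49 + 55) + 4*(3 - 1*(-6))*(5 + (-12)²))² = (5*6 + 4*(3 + 6)*(5 + 144))² = (30 + 4*9*149)² = (30 + 5364)² = 5394² = 29095236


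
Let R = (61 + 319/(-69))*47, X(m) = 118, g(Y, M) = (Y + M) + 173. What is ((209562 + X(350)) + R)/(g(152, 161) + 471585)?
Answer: 14650750/32572899 ≈ 0.44978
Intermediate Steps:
g(Y, M) = 173 + M + Y (g(Y, M) = (M + Y) + 173 = 173 + M + Y)
R = 182830/69 (R = (61 + 319*(-1/69))*47 = (61 - 319/69)*47 = (3890/69)*47 = 182830/69 ≈ 2649.7)
((209562 + X(350)) + R)/(g(152, 161) + 471585) = ((209562 + 118) + 182830/69)/((173 + 161 + 152) + 471585) = (209680 + 182830/69)/(486 + 471585) = (14650750/69)/472071 = (14650750/69)*(1/472071) = 14650750/32572899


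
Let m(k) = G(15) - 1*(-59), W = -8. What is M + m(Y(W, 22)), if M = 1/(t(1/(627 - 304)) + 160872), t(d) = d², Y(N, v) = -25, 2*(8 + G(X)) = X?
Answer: 1963683150671/33567229778 ≈ 58.500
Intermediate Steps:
G(X) = -8 + X/2
m(k) = 117/2 (m(k) = (-8 + (½)*15) - 1*(-59) = (-8 + 15/2) + 59 = -½ + 59 = 117/2)
M = 104329/16783614889 (M = 1/((1/(627 - 304))² + 160872) = 1/((1/323)² + 160872) = 1/(1/104329 + 160872) = 1/(16783614889/104329) = 104329/16783614889 ≈ 6.2161e-6)
M + m(Y(W, 22)) = 104329/16783614889 + 117/2 = 1963683150671/33567229778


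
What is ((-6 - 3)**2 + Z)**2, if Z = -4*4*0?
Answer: 6561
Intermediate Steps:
Z = 0 (Z = -16*0 = 0)
((-6 - 3)**2 + Z)**2 = ((-6 - 3)**2 + 0)**2 = ((-9)**2 + 0)**2 = (81 + 0)**2 = 81**2 = 6561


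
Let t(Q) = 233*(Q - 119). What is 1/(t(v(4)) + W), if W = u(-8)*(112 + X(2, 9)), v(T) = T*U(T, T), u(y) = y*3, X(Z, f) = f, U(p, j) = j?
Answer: -1/26903 ≈ -3.7171e-5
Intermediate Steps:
u(y) = 3*y
v(T) = T² (v(T) = T*T = T²)
W = -2904 (W = (3*(-8))*(112 + 9) = -24*121 = -2904)
t(Q) = -27727 + 233*Q (t(Q) = 233*(-119 + Q) = -27727 + 233*Q)
1/(t(v(4)) + W) = 1/((-27727 + 233*4²) - 2904) = 1/((-27727 + 233*16) - 2904) = 1/((-27727 + 3728) - 2904) = 1/(-23999 - 2904) = 1/(-26903) = -1/26903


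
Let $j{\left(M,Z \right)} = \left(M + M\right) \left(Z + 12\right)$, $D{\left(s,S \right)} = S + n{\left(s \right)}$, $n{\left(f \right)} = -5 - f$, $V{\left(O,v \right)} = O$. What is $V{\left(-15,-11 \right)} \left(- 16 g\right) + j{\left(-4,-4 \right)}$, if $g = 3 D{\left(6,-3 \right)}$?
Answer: $-10144$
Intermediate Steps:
$D{\left(s,S \right)} = -5 + S - s$ ($D{\left(s,S \right)} = S - \left(5 + s\right) = -5 + S - s$)
$j{\left(M,Z \right)} = 2 M \left(12 + Z\right)$
$g = -42$ ($g = 3 \left(-5 - 3 - 6\right) = 3 \left(-14\right) = -42$)
$V{\left(-15,-11 \right)} \left(- 16 g\right) + j{\left(-4,-4 \right)} = - 15 \left(\left(-16\right) \left(-42\right)\right) + 2 \left(-4\right) \left(12 - 4\right) = \left(-15\right) 672 + 2 \left(-4\right) 8 = -10080 - 64 = -10144$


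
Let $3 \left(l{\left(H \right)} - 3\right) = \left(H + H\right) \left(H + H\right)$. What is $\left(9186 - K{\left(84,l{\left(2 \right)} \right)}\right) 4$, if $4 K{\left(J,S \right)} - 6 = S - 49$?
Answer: $\frac{110336}{3} \approx 36779.0$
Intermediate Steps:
$l{\left(H \right)} = 3 + \frac{4 H^{2}}{3}$ ($l{\left(H \right)} = 3 + \frac{\left(H + H\right) \left(H + H\right)}{3} = 3 + \frac{2 H 2 H}{3} = 3 + \frac{4 H^{2}}{3}$)
$K{\left(J,S \right)} = - \frac{43}{4} + \frac{S}{4}$ ($K{\left(J,S \right)} = \frac{3}{2} + \frac{S - 49}{4} = \frac{3}{2} + \frac{-49 + S}{4} = \frac{3}{2} + \left(- \frac{49}{4} + \frac{S}{4}\right) = - \frac{43}{4} + \frac{S}{4}$)
$\left(9186 - K{\left(84,l{\left(2 \right)} \right)}\right) 4 = \left(9186 - \left(- \frac{43}{4} + \frac{3 + \frac{4 \cdot 2^{2}}{3}}{4}\right)\right) 4 = \left(9186 - \left(- \frac{43}{4} + \frac{3 + \frac{4}{3} \cdot 4}{4}\right)\right) 4 = \left(9186 - \left(- \frac{43}{4} + \frac{3 + \frac{16}{3}}{4}\right)\right) 4 = \left(9186 - \left(- \frac{43}{4} + \frac{1}{4} \cdot \frac{25}{3}\right)\right) 4 = \left(9186 - \left(- \frac{43}{4} + \frac{25}{12}\right)\right) 4 = \left(9186 - - \frac{26}{3}\right) 4 = \left(9186 + \frac{26}{3}\right) 4 = \frac{27584}{3} \cdot 4 = \frac{110336}{3}$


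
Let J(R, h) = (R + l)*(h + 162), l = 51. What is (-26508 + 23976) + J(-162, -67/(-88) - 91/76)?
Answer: -34218489/1672 ≈ -20466.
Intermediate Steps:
J(R, h) = (51 + R)*(162 + h) (J(R, h) = (R + 51)*(h + 162) = (51 + R)*(162 + h))
(-26508 + 23976) + J(-162, -67/(-88) - 91/76) = (-26508 + 23976) + (8262 + 51*(-67/(-88) - 91/76) + 162*(-162) - 162*(-67/(-88) - 91/76)) = -2532 + (8262 + 51*(-67*(-1/88) - 91*1/76) - 26244 - 162*(-67*(-1/88) - 91*1/76)) = -2532 + (8262 + 51*(67/88 - 91/76) - 26244 - 162*(67/88 - 91/76)) = -2532 + (8262 + 51*(-729/1672) - 26244 - 162*(-729/1672)) = -2532 + (8262 - 37179/1672 - 26244 + 59049/836) = -2532 - 29984985/1672 = -34218489/1672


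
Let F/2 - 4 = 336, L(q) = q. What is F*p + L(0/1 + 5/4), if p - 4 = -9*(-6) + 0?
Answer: 157765/4 ≈ 39441.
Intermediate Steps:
F = 680 (F = 8 + 2*336 = 8 + 672 = 680)
p = 58 (p = 4 + (-9*(-6) + 0) = 4 + (54 + 0) = 4 + 54 = 58)
F*p + L(0/1 + 5/4) = 680*58 + (0/1 + 5/4) = 39440 + (0*1 + 5*(¼)) = 39440 + (0 + 5/4) = 39440 + 5/4 = 157765/4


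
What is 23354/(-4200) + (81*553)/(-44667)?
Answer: -9772093/1488900 ≈ -6.5633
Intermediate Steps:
23354/(-4200) + (81*553)/(-44667) = 23354*(-1/4200) + 44793*(-1/44667) = -11677/2100 - 711/709 = -9772093/1488900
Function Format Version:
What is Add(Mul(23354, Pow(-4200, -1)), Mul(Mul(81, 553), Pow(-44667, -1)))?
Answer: Rational(-9772093, 1488900) ≈ -6.5633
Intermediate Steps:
Add(Mul(23354, Pow(-4200, -1)), Mul(Mul(81, 553), Pow(-44667, -1))) = Add(Mul(23354, Rational(-1, 4200)), Mul(44793, Rational(-1, 44667))) = Add(Rational(-11677, 2100), Rational(-711, 709)) = Rational(-9772093, 1488900)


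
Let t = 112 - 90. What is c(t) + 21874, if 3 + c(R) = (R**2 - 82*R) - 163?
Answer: 20388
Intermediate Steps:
t = 22
c(R) = -166 + R**2 - 82*R (c(R) = -3 + ((R**2 - 82*R) - 163) = -3 + (-163 + R**2 - 82*R) = -166 + R**2 - 82*R)
c(t) + 21874 = (-166 + 22**2 - 82*22) + 21874 = (-166 + 484 - 1804) + 21874 = -1486 + 21874 = 20388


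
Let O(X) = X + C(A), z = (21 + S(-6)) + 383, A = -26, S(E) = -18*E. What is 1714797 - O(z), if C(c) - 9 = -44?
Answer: 1714320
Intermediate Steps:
C(c) = -35 (C(c) = 9 - 44 = -35)
z = 512 (z = (21 - 18*(-6)) + 383 = (21 + 108) + 383 = 129 + 383 = 512)
O(X) = -35 + X (O(X) = X - 35 = -35 + X)
1714797 - O(z) = 1714797 - (-35 + 512) = 1714797 - 1*477 = 1714797 - 477 = 1714320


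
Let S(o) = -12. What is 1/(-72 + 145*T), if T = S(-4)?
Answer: -1/1812 ≈ -0.00055188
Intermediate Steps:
T = -12
1/(-72 + 145*T) = 1/(-72 + 145*(-12)) = 1/(-72 - 1740) = 1/(-1812) = -1/1812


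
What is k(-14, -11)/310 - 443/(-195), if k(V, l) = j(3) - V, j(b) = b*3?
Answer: 28363/12090 ≈ 2.3460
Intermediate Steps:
j(b) = 3*b
k(V, l) = 9 - V (k(V, l) = 3*3 - V = 9 - V)
k(-14, -11)/310 - 443/(-195) = (9 - 1*(-14))/310 - 443/(-195) = (9 + 14)*(1/310) - 443*(-1/195) = 23*(1/310) + 443/195 = 23/310 + 443/195 = 28363/12090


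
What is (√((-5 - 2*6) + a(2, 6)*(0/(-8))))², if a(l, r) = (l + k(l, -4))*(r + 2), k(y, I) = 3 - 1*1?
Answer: -17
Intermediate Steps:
k(y, I) = 2 (k(y, I) = 3 - 1 = 2)
a(l, r) = (2 + l)*(2 + r) (a(l, r) = (l + 2)*(r + 2) = (2 + l)*(2 + r))
(√((-5 - 2*6) + a(2, 6)*(0/(-8))))² = (√((-5 - 2*6) + (4 + 2*2 + 2*6 + 2*6)*(0/(-8))))² = (√((-5 - 12) + (4 + 4 + 12 + 12)*(0*(-⅛))))² = (√(-17 + 32*0))² = (√(-17 + 0))² = (√(-17))² = (I*√17)² = -17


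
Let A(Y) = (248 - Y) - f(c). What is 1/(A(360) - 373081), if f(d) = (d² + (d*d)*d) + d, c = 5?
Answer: -1/373348 ≈ -2.6785e-6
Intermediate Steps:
f(d) = d + d² + d³ (f(d) = (d² + d²*d) + d = (d² + d³) + d = d + d² + d³)
A(Y) = 93 - Y (A(Y) = (248 - Y) - 5*(1 + 5 + 5²) = (248 - Y) - 5*(1 + 5 + 25) = (248 - Y) - 5*31 = (248 - Y) - 1*155 = (248 - Y) - 155 = 93 - Y)
1/(A(360) - 373081) = 1/((93 - 1*360) - 373081) = 1/((93 - 360) - 373081) = 1/(-267 - 373081) = 1/(-373348) = -1/373348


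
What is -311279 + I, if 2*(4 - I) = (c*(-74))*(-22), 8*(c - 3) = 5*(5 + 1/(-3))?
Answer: -1896547/6 ≈ -3.1609e+5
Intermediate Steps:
c = 71/12 (c = 3 + (5*(5 + 1/(-3)))/8 = 3 + (5*(5 - 1/3))/8 = 3 + (5*(14/3))/8 = 3 + (1/8)*(70/3) = 3 + 35/12 = 71/12 ≈ 5.9167)
I = -28873/6 (I = 4 - (71/12)*(-74)*(-22)/2 = 4 - (-2627)*(-22)/12 = 4 - 1/2*28897/3 = 4 - 28897/6 = -28873/6 ≈ -4812.2)
-311279 + I = -311279 - 28873/6 = -1896547/6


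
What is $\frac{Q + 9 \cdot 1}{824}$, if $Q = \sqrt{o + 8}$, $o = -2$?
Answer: $\frac{9}{824} + \frac{\sqrt{6}}{824} \approx 0.013895$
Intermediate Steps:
$Q = \sqrt{6}$ ($Q = \sqrt{-2 + 8} = \sqrt{6} \approx 2.4495$)
$\frac{Q + 9 \cdot 1}{824} = \frac{\sqrt{6} + 9 \cdot 1}{824} = \left(\sqrt{6} + 9\right) \frac{1}{824} = \left(9 + \sqrt{6}\right) \frac{1}{824} = \frac{9}{824} + \frac{\sqrt{6}}{824}$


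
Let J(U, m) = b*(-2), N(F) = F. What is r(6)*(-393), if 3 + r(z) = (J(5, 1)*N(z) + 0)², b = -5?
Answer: -1413621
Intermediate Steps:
J(U, m) = 10 (J(U, m) = -5*(-2) = 10)
r(z) = -3 + 100*z² (r(z) = -3 + (10*z + 0)² = -3 + (10*z)² = -3 + 100*z²)
r(6)*(-393) = (-3 + 100*6²)*(-393) = (-3 + 100*36)*(-393) = (-3 + 3600)*(-393) = 3597*(-393) = -1413621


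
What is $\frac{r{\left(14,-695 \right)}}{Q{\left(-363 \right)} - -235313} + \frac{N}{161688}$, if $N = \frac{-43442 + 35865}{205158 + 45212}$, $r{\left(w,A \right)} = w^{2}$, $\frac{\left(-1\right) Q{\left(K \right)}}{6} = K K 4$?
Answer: $- \frac{7956616576271}{118496089388032080} \approx -6.7147 \cdot 10^{-5}$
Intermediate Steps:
$Q{\left(K \right)} = - 24 K^{2}$ ($Q{\left(K \right)} = - 6 K K 4 = - 6 K^{2} \cdot 4 = - 6 \cdot 4 K^{2} = - 24 K^{2}$)
$N = - \frac{7577}{250370} \approx -0.030263$
$\frac{r{\left(14,-695 \right)}}{Q{\left(-363 \right)} - -235313} + \frac{N}{161688} = \frac{14^{2}}{- 24 \left(-363\right)^{2} - -235313} - \frac{7577}{250370 \cdot 161688} = \frac{196}{\left(-24\right) 131769 + 235313} - \frac{7577}{40481824560} = \frac{196}{-3162456 + 235313} - \frac{7577}{40481824560} = \frac{196}{-2927143} - \frac{7577}{40481824560} = 196 \left(- \frac{1}{2927143}\right) - \frac{7577}{40481824560} = - \frac{196}{2927143} - \frac{7577}{40481824560} = - \frac{7956616576271}{118496089388032080}$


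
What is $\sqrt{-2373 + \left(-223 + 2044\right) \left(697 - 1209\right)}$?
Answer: $55 i \sqrt{309} \approx 966.81 i$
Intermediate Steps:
$\sqrt{-2373 + \left(-223 + 2044\right) \left(697 - 1209\right)} = \sqrt{-2373 + 1821 \left(-512\right)} = \sqrt{-2373 - 932352} = \sqrt{-934725} = 55 i \sqrt{309}$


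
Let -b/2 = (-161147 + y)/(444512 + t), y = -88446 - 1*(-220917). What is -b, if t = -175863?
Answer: -57352/268649 ≈ -0.21348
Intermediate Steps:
y = 132471 (y = -88446 + 220917 = 132471)
b = 57352/268649 (b = -2*(-161147 + 132471)/(444512 - 175863) = -(-57352)/268649 = -2*(-28676/268649) = 57352/268649 ≈ 0.21348)
-b = -1*57352/268649 = -57352/268649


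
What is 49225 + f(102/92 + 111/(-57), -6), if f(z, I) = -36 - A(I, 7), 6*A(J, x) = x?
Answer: 295127/6 ≈ 49188.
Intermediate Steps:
A(J, x) = x/6
f(z, I) = -223/6 (f(z, I) = -36 - 7/6 = -223/6)
49225 + f(102/92 + 111/(-57), -6) = 49225 - 223/6 = 295127/6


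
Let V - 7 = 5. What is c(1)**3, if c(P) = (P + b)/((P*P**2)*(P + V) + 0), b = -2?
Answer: -1/2197 ≈ -0.00045517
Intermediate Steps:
V = 12 (V = 7 + 5 = 12)
c(P) = (-2 + P)/(P**3*(12 + P)) (c(P) = (P - 2)/((P*P**2)*(P + 12) + 0) = (-2 + P)/(P**3*(12 + P) + 0) = (-2 + P)/((P**3*(12 + P))) = (-2 + P)*(1/(P**3*(12 + P))) = (-2 + P)/(P**3*(12 + P)))
c(1)**3 = ((-2 + 1)/(1**3*(12 + 1)))**3 = (1*(-1)/13)**3 = (1*(1/13)*(-1))**3 = (-1/13)**3 = -1/2197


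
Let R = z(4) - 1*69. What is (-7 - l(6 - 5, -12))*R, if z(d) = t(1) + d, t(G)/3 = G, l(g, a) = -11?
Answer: -248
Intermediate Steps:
t(G) = 3*G
z(d) = 3 + d (z(d) = 3*1 + d = 3 + d)
R = -62 (R = (3 + 4) - 1*69 = 7 - 69 = -62)
(-7 - l(6 - 5, -12))*R = (-7 - 1*(-11))*(-62) = (-7 + 11)*(-62) = 4*(-62) = -248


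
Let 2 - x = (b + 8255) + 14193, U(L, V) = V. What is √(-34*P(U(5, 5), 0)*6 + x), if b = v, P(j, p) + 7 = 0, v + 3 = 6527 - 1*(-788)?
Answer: I*√28330 ≈ 168.32*I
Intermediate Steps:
v = 7312 (v = -3 + (6527 - 1*(-788)) = -3 + (6527 + 788) = -3 + 7315 = 7312)
P(j, p) = -7 (P(j, p) = -7 + 0 = -7)
b = 7312
x = -29758 (x = 2 - ((7312 + 8255) + 14193) = 2 - (15567 + 14193) = 2 - 1*29760 = 2 - 29760 = -29758)
√(-34*P(U(5, 5), 0)*6 + x) = √(-34*(-7)*6 - 29758) = √(238*6 - 29758) = √(1428 - 29758) = √(-28330) = I*√28330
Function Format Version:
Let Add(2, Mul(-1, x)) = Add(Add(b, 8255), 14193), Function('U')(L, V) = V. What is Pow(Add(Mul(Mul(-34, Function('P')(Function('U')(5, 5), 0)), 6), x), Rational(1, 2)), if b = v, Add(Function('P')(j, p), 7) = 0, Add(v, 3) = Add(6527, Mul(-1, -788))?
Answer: Mul(I, Pow(28330, Rational(1, 2))) ≈ Mul(168.32, I)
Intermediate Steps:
v = 7312 (v = Add(-3, Add(6527, Mul(-1, -788))) = Add(-3, Add(6527, 788)) = Add(-3, 7315) = 7312)
Function('P')(j, p) = -7 (Function('P')(j, p) = Add(-7, 0) = -7)
b = 7312
x = -29758 (x = Add(2, Mul(-1, Add(Add(7312, 8255), 14193))) = Add(2, Mul(-1, Add(15567, 14193))) = Add(2, Mul(-1, 29760)) = Add(2, -29760) = -29758)
Pow(Add(Mul(Mul(-34, Function('P')(Function('U')(5, 5), 0)), 6), x), Rational(1, 2)) = Pow(Add(Mul(Mul(-34, -7), 6), -29758), Rational(1, 2)) = Pow(Add(Mul(238, 6), -29758), Rational(1, 2)) = Pow(Add(1428, -29758), Rational(1, 2)) = Pow(-28330, Rational(1, 2)) = Mul(I, Pow(28330, Rational(1, 2)))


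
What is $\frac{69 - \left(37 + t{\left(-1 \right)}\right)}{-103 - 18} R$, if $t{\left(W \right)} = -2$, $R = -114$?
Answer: $\frac{3876}{121} \approx 32.033$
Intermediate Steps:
$\frac{69 - \left(37 + t{\left(-1 \right)}\right)}{-103 - 18} R = \frac{69 - 35}{-103 - 18} \left(-114\right) = \frac{69 + \left(-37 + 2\right)}{-121} \left(-114\right) = \left(69 - 35\right) \left(- \frac{1}{121}\right) \left(-114\right) = 34 \left(- \frac{1}{121}\right) \left(-114\right) = \left(- \frac{34}{121}\right) \left(-114\right) = \frac{3876}{121}$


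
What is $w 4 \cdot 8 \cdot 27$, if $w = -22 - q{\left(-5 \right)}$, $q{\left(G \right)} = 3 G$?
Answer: $-6048$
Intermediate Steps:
$w = -7$ ($w = -22 - 3 \left(-5\right) = -22 - -15 = -22 + 15 = -7$)
$w 4 \cdot 8 \cdot 27 = - 7 \cdot 4 \cdot 8 \cdot 27 = \left(-7\right) 32 \cdot 27 = \left(-224\right) 27 = -6048$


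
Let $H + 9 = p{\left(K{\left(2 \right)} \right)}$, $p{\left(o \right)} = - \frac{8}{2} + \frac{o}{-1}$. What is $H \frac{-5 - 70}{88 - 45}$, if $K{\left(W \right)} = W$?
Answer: $\frac{1125}{43} \approx 26.163$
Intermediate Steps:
$p{\left(o \right)} = -4 - o$ ($p{\left(o \right)} = \left(-8\right) \frac{1}{2} + o \left(-1\right) = -4 - o$)
$H = -15$ ($H = -9 - 6 = -15$)
$H \frac{-5 - 70}{88 - 45} = - 15 \frac{-5 - 70}{88 - 45} = - 15 \left(- \frac{75}{43}\right) = - 15 \left(\left(-75\right) \frac{1}{43}\right) = \left(-15\right) \left(- \frac{75}{43}\right) = \frac{1125}{43}$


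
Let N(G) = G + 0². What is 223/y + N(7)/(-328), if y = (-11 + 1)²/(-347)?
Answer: -6345417/8200 ≈ -773.83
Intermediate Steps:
y = -100/347 (y = (-10)²*(-1/347) = 100*(-1/347) = -100/347 ≈ -0.28818)
N(G) = G (N(G) = G + 0 = G)
223/y + N(7)/(-328) = 223/(-100/347) + 7/(-328) = 223*(-347/100) + 7*(-1/328) = -77381/100 - 7/328 = -6345417/8200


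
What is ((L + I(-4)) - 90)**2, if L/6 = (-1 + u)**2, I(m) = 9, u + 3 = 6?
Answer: 3249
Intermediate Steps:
u = 3 (u = -3 + 6 = 3)
L = 24 (L = 6*(-1 + 3)**2 = 6*2**2 = 6*4 = 24)
((L + I(-4)) - 90)**2 = ((24 + 9) - 90)**2 = (33 - 90)**2 = (-57)**2 = 3249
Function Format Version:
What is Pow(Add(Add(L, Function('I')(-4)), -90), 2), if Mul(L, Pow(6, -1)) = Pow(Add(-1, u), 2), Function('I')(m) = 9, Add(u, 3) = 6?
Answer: 3249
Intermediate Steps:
u = 3 (u = Add(-3, 6) = 3)
L = 24 (L = Mul(6, Pow(Add(-1, 3), 2)) = Mul(6, Pow(2, 2)) = Mul(6, 4) = 24)
Pow(Add(Add(L, Function('I')(-4)), -90), 2) = Pow(Add(Add(24, 9), -90), 2) = Pow(Add(33, -90), 2) = Pow(-57, 2) = 3249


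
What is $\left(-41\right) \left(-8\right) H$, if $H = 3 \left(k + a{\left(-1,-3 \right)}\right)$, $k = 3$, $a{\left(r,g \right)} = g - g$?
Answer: $2952$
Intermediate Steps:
$a{\left(r,g \right)} = 0$
$H = 9$ ($H = 3 \left(3 + 0\right) = 3 \cdot 3 = 9$)
$\left(-41\right) \left(-8\right) H = \left(-41\right) \left(-8\right) 9 = 328 \cdot 9 = 2952$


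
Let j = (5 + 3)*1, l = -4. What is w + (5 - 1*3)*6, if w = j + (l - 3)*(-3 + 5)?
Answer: 6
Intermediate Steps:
j = 8 (j = 8*1 = 8)
w = -6 (w = 8 + (-4 - 3)*(-3 + 5) = 8 - 7*2 = 8 - 14 = -6)
w + (5 - 1*3)*6 = -6 + (5 - 1*3)*6 = -6 + (5 - 3)*6 = -6 + 2*6 = -6 + 12 = 6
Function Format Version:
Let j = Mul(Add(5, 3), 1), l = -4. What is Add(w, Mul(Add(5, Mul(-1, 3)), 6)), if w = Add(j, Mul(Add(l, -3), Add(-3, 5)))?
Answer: 6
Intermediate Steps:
j = 8 (j = Mul(8, 1) = 8)
w = -6 (w = Add(8, Mul(Add(-4, -3), Add(-3, 5))) = Add(8, Mul(-7, 2)) = Add(8, -14) = -6)
Add(w, Mul(Add(5, Mul(-1, 3)), 6)) = Add(-6, Mul(Add(5, Mul(-1, 3)), 6)) = Add(-6, Mul(Add(5, -3), 6)) = Add(-6, Mul(2, 6)) = Add(-6, 12) = 6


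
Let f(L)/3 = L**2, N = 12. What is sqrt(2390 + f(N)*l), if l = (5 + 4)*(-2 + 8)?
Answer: sqrt(25718) ≈ 160.37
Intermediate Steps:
l = 54 (l = 9*6 = 54)
f(L) = 3*L**2
sqrt(2390 + f(N)*l) = sqrt(2390 + (3*12**2)*54) = sqrt(2390 + (3*144)*54) = sqrt(2390 + 432*54) = sqrt(2390 + 23328) = sqrt(25718)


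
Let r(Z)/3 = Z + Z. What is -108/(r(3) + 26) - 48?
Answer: -555/11 ≈ -50.455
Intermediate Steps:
r(Z) = 6*Z (r(Z) = 3*(Z + Z) = 3*(2*Z) = 6*Z)
-108/(r(3) + 26) - 48 = -108/(6*3 + 26) - 48 = -108/(18 + 26) - 48 = -108/44 - 48 = (1/44)*(-108) - 48 = -27/11 - 48 = -555/11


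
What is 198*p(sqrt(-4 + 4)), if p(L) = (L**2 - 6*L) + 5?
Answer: 990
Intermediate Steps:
p(L) = 5 + L**2 - 6*L
198*p(sqrt(-4 + 4)) = 198*(5 + (sqrt(-4 + 4))**2 - 6*sqrt(-4 + 4)) = 198*(5 + (sqrt(0))**2 - 6*sqrt(0)) = 198*(5 + 0**2 - 6*0) = 198*(5 + 0 + 0) = 198*5 = 990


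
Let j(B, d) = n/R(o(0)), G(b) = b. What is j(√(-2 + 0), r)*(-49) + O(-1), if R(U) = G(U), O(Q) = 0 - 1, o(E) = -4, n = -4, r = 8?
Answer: -50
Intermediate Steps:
O(Q) = -1
R(U) = U
j(B, d) = 1 (j(B, d) = -4/(-4) = -4*(-¼) = 1)
j(√(-2 + 0), r)*(-49) + O(-1) = 1*(-49) - 1 = -49 - 1 = -50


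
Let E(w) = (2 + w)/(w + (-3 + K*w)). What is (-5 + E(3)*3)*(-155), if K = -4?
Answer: 3875/4 ≈ 968.75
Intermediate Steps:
E(w) = (2 + w)/(-3 - 3*w) (E(w) = (2 + w)/(w + (-3 - 4*w)) = (2 + w)/(-3 - 3*w))
(-5 + E(3)*3)*(-155) = (-5 + ((-2 - 1*3)/(3*(1 + 3)))*3)*(-155) = (-5 + ((⅓)*(-2 - 3)/4)*3)*(-155) = (-5 + ((⅓)*(¼)*(-5))*3)*(-155) = (-5 - 5/12*3)*(-155) = (-5 - 5/4)*(-155) = -25/4*(-155) = 3875/4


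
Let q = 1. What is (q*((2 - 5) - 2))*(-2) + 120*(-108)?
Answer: -12950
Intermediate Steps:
(q*((2 - 5) - 2))*(-2) + 120*(-108) = (1*((2 - 5) - 2))*(-2) + 120*(-108) = (1*(-3 - 2))*(-2) - 12960 = (1*(-5))*(-2) - 12960 = -5*(-2) - 12960 = 10 - 12960 = -12950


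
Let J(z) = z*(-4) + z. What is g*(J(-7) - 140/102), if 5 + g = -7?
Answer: -4004/17 ≈ -235.53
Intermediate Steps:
J(z) = -3*z (J(z) = -4*z + z = -3*z)
g = -12 (g = -5 - 7 = -12)
g*(J(-7) - 140/102) = -12*(-3*(-7) - 140/102) = -12*(21 - 140*1/102) = -12*(21 - 70/51) = -12*1001/51 = -4004/17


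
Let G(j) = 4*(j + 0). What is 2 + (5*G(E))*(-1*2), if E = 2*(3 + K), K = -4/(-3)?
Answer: -1034/3 ≈ -344.67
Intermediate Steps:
K = 4/3 (K = -4*(-⅓) = 4/3 ≈ 1.3333)
E = 26/3 (E = 2*(3 + 4/3) = 2*(13/3) = 26/3 ≈ 8.6667)
G(j) = 4*j
2 + (5*G(E))*(-1*2) = 2 + (5*(4*(26/3)))*(-1*2) = 2 + (5*(104/3))*(-2) = 2 + (520/3)*(-2) = 2 - 1040/3 = -1034/3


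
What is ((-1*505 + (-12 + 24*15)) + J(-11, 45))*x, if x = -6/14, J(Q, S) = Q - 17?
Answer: 555/7 ≈ 79.286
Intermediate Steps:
J(Q, S) = -17 + Q
x = -3/7 (x = -6*1/14 = -3/7 ≈ -0.42857)
((-1*505 + (-12 + 24*15)) + J(-11, 45))*x = ((-1*505 + (-12 + 24*15)) + (-17 - 11))*(-3/7) = ((-505 + (-12 + 360)) - 28)*(-3/7) = ((-505 + 348) - 28)*(-3/7) = (-157 - 28)*(-3/7) = -185*(-3/7) = 555/7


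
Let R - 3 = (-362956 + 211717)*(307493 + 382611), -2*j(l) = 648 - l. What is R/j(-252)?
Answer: 34790212951/150 ≈ 2.3193e+8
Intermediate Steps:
j(l) = -324 + l/2 (j(l) = -(648 - l)/2 = -324 + l/2)
R = -104370638853 (R = 3 + (-362956 + 211717)*(307493 + 382611) = 3 - 151239*690104 = 3 - 104370638856 = -104370638853)
R/j(-252) = -104370638853/(-324 + (1/2)*(-252)) = -104370638853/(-324 - 126) = -104370638853/(-450) = -104370638853*(-1/450) = 34790212951/150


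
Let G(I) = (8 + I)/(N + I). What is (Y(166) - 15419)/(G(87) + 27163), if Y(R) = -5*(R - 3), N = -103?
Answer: -259744/434513 ≈ -0.59778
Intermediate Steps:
G(I) = (8 + I)/(-103 + I)
Y(R) = 15 - 5*R (Y(R) = -5*(-3 + R) = 15 - 5*R)
(Y(166) - 15419)/(G(87) + 27163) = ((15 - 5*166) - 15419)/((8 + 87)/(-103 + 87) + 27163) = ((15 - 830) - 15419)/(95/(-16) + 27163) = (-815 - 15419)/(-1/16*95 + 27163) = -16234/(-95/16 + 27163) = -16234/434513/16 = -16234*16/434513 = -259744/434513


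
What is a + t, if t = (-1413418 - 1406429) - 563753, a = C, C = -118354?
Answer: -3501954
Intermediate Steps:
a = -118354
t = -3383600 (t = -2819847 - 563753 = -3383600)
a + t = -118354 - 3383600 = -3501954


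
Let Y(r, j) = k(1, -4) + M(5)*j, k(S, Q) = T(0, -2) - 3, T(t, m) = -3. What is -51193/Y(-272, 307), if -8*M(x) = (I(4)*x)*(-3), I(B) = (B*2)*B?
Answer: -51193/18414 ≈ -2.7801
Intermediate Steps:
I(B) = 2*B**2 (I(B) = (2*B)*B = 2*B**2)
k(S, Q) = -6 (k(S, Q) = -3 - 3 = -6)
M(x) = 12*x (M(x) = -(2*4**2)*x*(-3)/8 = -(2*16)*x*(-3)/8 = -32*x*(-3)/8 = -(-12)*x = 12*x)
Y(r, j) = -6 + 60*j (Y(r, j) = -6 + (12*5)*j = -6 + 60*j)
-51193/Y(-272, 307) = -51193/(-6 + 60*307) = -51193/(-6 + 18420) = -51193/18414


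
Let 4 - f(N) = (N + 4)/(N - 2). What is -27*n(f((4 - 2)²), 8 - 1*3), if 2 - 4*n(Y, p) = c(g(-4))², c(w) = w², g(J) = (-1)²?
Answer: -27/4 ≈ -6.7500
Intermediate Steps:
g(J) = 1
f(N) = 4 - (4 + N)/(-2 + N) (f(N) = 4 - (N + 4)/(N - 2) = 4 - (4 + N)/(-2 + N))
n(Y, p) = ¼ (n(Y, p) = ½ - (1²)²/4 = ½ - ¼*1² = ½ - ¼*1 = ½ - ¼ = ¼)
-27*n(f((4 - 2)²), 8 - 1*3) = -27*¼ = -27/4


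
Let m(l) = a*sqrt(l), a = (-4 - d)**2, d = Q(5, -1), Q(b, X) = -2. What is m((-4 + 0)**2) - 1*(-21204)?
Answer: 21220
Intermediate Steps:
d = -2
a = 4 (a = (-4 - 1*(-2))**2 = (-4 + 2)**2 = (-2)**2 = 4)
m(l) = 4*sqrt(l)
m((-4 + 0)**2) - 1*(-21204) = 4*sqrt((-4 + 0)**2) - 1*(-21204) = 4*sqrt((-4)**2) + 21204 = 4*sqrt(16) + 21204 = 4*4 + 21204 = 16 + 21204 = 21220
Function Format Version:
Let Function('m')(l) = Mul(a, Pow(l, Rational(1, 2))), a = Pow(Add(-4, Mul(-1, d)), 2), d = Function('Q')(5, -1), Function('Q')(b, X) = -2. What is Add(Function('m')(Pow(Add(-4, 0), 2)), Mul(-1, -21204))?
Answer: 21220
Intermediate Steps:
d = -2
a = 4 (a = Pow(Add(-4, Mul(-1, -2)), 2) = Pow(Add(-4, 2), 2) = Pow(-2, 2) = 4)
Function('m')(l) = Mul(4, Pow(l, Rational(1, 2)))
Add(Function('m')(Pow(Add(-4, 0), 2)), Mul(-1, -21204)) = Add(Mul(4, Pow(Pow(Add(-4, 0), 2), Rational(1, 2))), Mul(-1, -21204)) = Add(Mul(4, Pow(Pow(-4, 2), Rational(1, 2))), 21204) = Add(Mul(4, Pow(16, Rational(1, 2))), 21204) = Add(Mul(4, 4), 21204) = Add(16, 21204) = 21220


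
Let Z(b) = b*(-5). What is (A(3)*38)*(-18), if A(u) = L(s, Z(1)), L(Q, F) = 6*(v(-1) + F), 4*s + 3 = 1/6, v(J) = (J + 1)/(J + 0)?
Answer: 20520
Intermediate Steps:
v(J) = (1 + J)/J
Z(b) = -5*b
s = -17/24 (s = -¾ + (1/6)/4 = -¾ + (1*(⅙))/4 = -¾ + (¼)*(⅙) = -¾ + 1/24 = -17/24 ≈ -0.70833)
L(Q, F) = 6*F (L(Q, F) = 6*((1 - 1)/(-1) + F) = 6*(-1*0 + F) = 6*(0 + F) = 6*F)
A(u) = -30 (A(u) = 6*(-5*1) = 6*(-5) = -30)
(A(3)*38)*(-18) = -30*38*(-18) = -1140*(-18) = 20520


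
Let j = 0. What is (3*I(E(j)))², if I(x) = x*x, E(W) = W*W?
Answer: 0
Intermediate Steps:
E(W) = W²
I(x) = x²
(3*I(E(j)))² = (3*(0²)²)² = (3*0²)² = (3*0)² = 0² = 0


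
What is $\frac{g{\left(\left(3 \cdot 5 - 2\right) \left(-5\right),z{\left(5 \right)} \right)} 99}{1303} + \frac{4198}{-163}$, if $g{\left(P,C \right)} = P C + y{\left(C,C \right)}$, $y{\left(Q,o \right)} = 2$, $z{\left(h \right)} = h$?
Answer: $- \frac{10682245}{212389} \approx -50.296$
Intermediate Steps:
$g{\left(P,C \right)} = 2 + C P$ ($g{\left(P,C \right)} = P C + 2 = C P + 2 = 2 + C P$)
$\frac{g{\left(\left(3 \cdot 5 - 2\right) \left(-5\right),z{\left(5 \right)} \right)} 99}{1303} + \frac{4198}{-163} = \frac{\left(2 + 5 \left(3 \cdot 5 - 2\right) \left(-5\right)\right) 99}{1303} + \frac{4198}{-163} = \left(2 + 5 \left(15 - 2\right) \left(-5\right)\right) 99 \cdot \frac{1}{1303} + 4198 \left(- \frac{1}{163}\right) = \left(2 + 5 \cdot 13 \left(-5\right)\right) 99 \cdot \frac{1}{1303} - \frac{4198}{163} = \left(2 + 5 \left(-65\right)\right) 99 \cdot \frac{1}{1303} - \frac{4198}{163} = \left(2 - 325\right) 99 \cdot \frac{1}{1303} - \frac{4198}{163} = \left(-323\right) 99 \cdot \frac{1}{1303} - \frac{4198}{163} = \left(-31977\right) \frac{1}{1303} - \frac{4198}{163} = - \frac{31977}{1303} - \frac{4198}{163} = - \frac{10682245}{212389}$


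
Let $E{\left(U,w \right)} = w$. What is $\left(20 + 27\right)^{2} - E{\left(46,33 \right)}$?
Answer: $2176$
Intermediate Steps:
$\left(20 + 27\right)^{2} - E{\left(46,33 \right)} = \left(20 + 27\right)^{2} - 33 = 47^{2} - 33 = 2209 - 33 = 2176$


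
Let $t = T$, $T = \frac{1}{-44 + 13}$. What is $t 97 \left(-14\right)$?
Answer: $\frac{1358}{31} \approx 43.806$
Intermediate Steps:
$T = - \frac{1}{31}$ ($T = \frac{1}{-31} = - \frac{1}{31} \approx -0.032258$)
$t = - \frac{1}{31} \approx -0.032258$
$t 97 \left(-14\right) = \left(- \frac{1}{31}\right) 97 \left(-14\right) = \left(- \frac{97}{31}\right) \left(-14\right) = \frac{1358}{31}$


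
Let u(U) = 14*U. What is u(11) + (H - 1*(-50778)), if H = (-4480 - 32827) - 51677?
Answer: -38052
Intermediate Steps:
H = -88984 (H = -37307 - 51677 = -88984)
u(11) + (H - 1*(-50778)) = 14*11 + (-88984 - 1*(-50778)) = 154 + (-88984 + 50778) = 154 - 38206 = -38052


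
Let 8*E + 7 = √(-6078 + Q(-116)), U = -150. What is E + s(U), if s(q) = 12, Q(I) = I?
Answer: 89/8 + I*√6194/8 ≈ 11.125 + 9.8378*I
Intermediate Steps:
E = -7/8 + I*√6194/8 (E = -7/8 + √(-6078 - 116)/8 = -7/8 + √(-6194)/8 = -7/8 + (I*√6194)/8 = -7/8 + I*√6194/8 ≈ -0.875 + 9.8378*I)
E + s(U) = (-7/8 + I*√6194/8) + 12 = 89/8 + I*√6194/8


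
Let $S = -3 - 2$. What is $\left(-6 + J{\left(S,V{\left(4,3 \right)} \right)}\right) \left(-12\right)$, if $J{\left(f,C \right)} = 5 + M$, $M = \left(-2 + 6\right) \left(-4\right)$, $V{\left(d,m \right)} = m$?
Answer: $204$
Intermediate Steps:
$M = -16$ ($M = 4 \left(-4\right) = -16$)
$S = -5$
$J{\left(f,C \right)} = -11$ ($J{\left(f,C \right)} = 5 - 16 = -11$)
$\left(-6 + J{\left(S,V{\left(4,3 \right)} \right)}\right) \left(-12\right) = \left(-6 - 11\right) \left(-12\right) = \left(-17\right) \left(-12\right) = 204$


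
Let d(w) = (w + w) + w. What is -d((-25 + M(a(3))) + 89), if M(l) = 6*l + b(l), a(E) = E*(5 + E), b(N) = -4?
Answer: -612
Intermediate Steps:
M(l) = -4 + 6*l (M(l) = 6*l - 4 = -4 + 6*l)
d(w) = 3*w (d(w) = 2*w + w = 3*w)
-d((-25 + M(a(3))) + 89) = -3*((-25 + (-4 + 6*(3*(5 + 3)))) + 89) = -3*((-25 + (-4 + 6*(3*8))) + 89) = -3*((-25 + (-4 + 6*24)) + 89) = -3*((-25 + (-4 + 144)) + 89) = -3*((-25 + 140) + 89) = -3*(115 + 89) = -3*204 = -1*612 = -612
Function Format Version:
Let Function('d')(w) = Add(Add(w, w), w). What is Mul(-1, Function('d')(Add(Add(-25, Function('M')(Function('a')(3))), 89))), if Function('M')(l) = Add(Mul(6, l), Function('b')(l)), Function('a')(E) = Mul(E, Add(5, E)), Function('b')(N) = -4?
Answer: -612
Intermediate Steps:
Function('M')(l) = Add(-4, Mul(6, l)) (Function('M')(l) = Add(Mul(6, l), -4) = Add(-4, Mul(6, l)))
Function('d')(w) = Mul(3, w) (Function('d')(w) = Add(Mul(2, w), w) = Mul(3, w))
Mul(-1, Function('d')(Add(Add(-25, Function('M')(Function('a')(3))), 89))) = Mul(-1, Mul(3, Add(Add(-25, Add(-4, Mul(6, Mul(3, Add(5, 3))))), 89))) = Mul(-1, Mul(3, Add(Add(-25, Add(-4, Mul(6, Mul(3, 8)))), 89))) = Mul(-1, Mul(3, Add(Add(-25, Add(-4, Mul(6, 24))), 89))) = Mul(-1, Mul(3, Add(Add(-25, Add(-4, 144)), 89))) = Mul(-1, Mul(3, Add(Add(-25, 140), 89))) = Mul(-1, Mul(3, Add(115, 89))) = Mul(-1, Mul(3, 204)) = Mul(-1, 612) = -612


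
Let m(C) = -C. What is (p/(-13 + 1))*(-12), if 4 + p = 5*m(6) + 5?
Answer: -29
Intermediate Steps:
p = -29 (p = -4 + (5*(-1*6) + 5) = -4 + (5*(-6) + 5) = -4 + (-30 + 5) = -4 - 25 = -29)
(p/(-13 + 1))*(-12) = (-29/(-13 + 1))*(-12) = (-29/(-12))*(-12) = -1/12*(-29)*(-12) = (29/12)*(-12) = -29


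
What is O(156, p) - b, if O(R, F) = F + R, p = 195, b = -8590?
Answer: 8941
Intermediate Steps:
O(156, p) - b = (195 + 156) - 1*(-8590) = 351 + 8590 = 8941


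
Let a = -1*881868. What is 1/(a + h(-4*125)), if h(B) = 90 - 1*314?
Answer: -1/882092 ≈ -1.1337e-6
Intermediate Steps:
h(B) = -224 (h(B) = 90 - 314 = -224)
a = -881868
1/(a + h(-4*125)) = 1/(-881868 - 224) = 1/(-882092) = -1/882092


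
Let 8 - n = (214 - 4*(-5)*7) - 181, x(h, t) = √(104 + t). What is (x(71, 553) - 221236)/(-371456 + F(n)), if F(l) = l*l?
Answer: 221236/344231 - 3*√73/344231 ≈ 0.64262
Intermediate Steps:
n = -165 (n = 8 - ((214 - 4*(-5)*7) - 181) = 8 - ((214 + 20*7) - 181) = 8 - ((214 + 140) - 181) = 8 - (354 - 181) = 8 - 1*173 = 8 - 173 = -165)
F(l) = l²
(x(71, 553) - 221236)/(-371456 + F(n)) = (√(104 + 553) - 221236)/(-371456 + (-165)²) = (√657 - 221236)/(-371456 + 27225) = (3*√73 - 221236)/(-344231) = (-221236 + 3*√73)*(-1/344231) = 221236/344231 - 3*√73/344231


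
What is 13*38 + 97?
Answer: 591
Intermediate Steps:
13*38 + 97 = 494 + 97 = 591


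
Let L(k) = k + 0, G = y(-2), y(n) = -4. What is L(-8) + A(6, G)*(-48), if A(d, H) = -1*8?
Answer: 376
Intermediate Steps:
G = -4
L(k) = k
A(d, H) = -8
L(-8) + A(6, G)*(-48) = -8 - 8*(-48) = -8 + 384 = 376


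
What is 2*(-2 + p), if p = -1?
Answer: -6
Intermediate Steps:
2*(-2 + p) = 2*(-2 - 1) = 2*(-3) = -6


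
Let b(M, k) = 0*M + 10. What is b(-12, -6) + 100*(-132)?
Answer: -13190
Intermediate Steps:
b(M, k) = 10 (b(M, k) = 0 + 10 = 10)
b(-12, -6) + 100*(-132) = 10 + 100*(-132) = 10 - 13200 = -13190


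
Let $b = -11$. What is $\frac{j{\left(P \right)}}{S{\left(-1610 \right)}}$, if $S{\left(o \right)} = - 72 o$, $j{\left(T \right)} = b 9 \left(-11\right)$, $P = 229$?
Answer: $\frac{121}{12880} \approx 0.0093944$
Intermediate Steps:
$j{\left(T \right)} = 1089$ ($j{\left(T \right)} = \left(-11\right) 9 \left(-11\right) = \left(-99\right) \left(-11\right) = 1089$)
$\frac{j{\left(P \right)}}{S{\left(-1610 \right)}} = \frac{1089}{\left(-72\right) \left(-1610\right)} = \frac{1089}{115920} = 1089 \cdot \frac{1}{115920} = \frac{121}{12880}$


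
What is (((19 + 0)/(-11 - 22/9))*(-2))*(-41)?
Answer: -14022/121 ≈ -115.88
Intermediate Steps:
(((19 + 0)/(-11 - 22/9))*(-2))*(-41) = ((19/(-11 - 22*1/9))*(-2))*(-41) = ((19/(-11 - 22/9))*(-2))*(-41) = ((19/(-121/9))*(-2))*(-41) = ((19*(-9/121))*(-2))*(-41) = -171/121*(-2)*(-41) = (342/121)*(-41) = -14022/121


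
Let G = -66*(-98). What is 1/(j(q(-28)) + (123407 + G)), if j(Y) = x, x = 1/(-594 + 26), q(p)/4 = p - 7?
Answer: 568/73768999 ≈ 7.6997e-6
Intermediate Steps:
G = 6468 (G = -1*(-6468) = 6468)
q(p) = -28 + 4*p (q(p) = 4*(p - 7) = 4*(-7 + p) = -28 + 4*p)
x = -1/568 (x = 1/(-568) = -1/568 ≈ -0.0017606)
j(Y) = -1/568
1/(j(q(-28)) + (123407 + G)) = 1/(-1/568 + (123407 + 6468)) = 1/(-1/568 + 129875) = 1/(73768999/568) = 568/73768999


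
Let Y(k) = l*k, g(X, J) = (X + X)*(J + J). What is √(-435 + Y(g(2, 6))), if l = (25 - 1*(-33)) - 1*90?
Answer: 3*I*√219 ≈ 44.396*I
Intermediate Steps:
l = -32 (l = (25 + 33) - 90 = 58 - 90 = -32)
g(X, J) = 4*J*X (g(X, J) = (2*X)*(2*J) = 4*J*X)
Y(k) = -32*k
√(-435 + Y(g(2, 6))) = √(-435 - 128*6*2) = √(-435 - 32*48) = √(-435 - 1536) = √(-1971) = 3*I*√219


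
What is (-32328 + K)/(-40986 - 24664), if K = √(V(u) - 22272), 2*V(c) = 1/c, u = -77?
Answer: 16164/32825 - I*√528202906/10110100 ≈ 0.49243 - 0.0022732*I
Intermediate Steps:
V(c) = 1/(2*c)
K = I*√528202906/154 (K = √((½)/(-77) - 22272) = √((½)*(-1/77) - 22272) = √(-1/154 - 22272) = √(-3429889/154) = I*√528202906/154 ≈ 149.24*I)
(-32328 + K)/(-40986 - 24664) = (-32328 + I*√528202906/154)/(-40986 - 24664) = (-32328 + I*√528202906/154)/(-65650) = (-32328 + I*√528202906/154)*(-1/65650) = 16164/32825 - I*√528202906/10110100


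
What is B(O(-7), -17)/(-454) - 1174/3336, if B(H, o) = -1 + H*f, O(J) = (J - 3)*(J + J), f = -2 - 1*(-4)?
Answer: -365935/378636 ≈ -0.96646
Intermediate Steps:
f = 2 (f = -2 + 4 = 2)
O(J) = 2*J*(-3 + J) (O(J) = (-3 + J)*(2*J) = 2*J*(-3 + J))
B(H, o) = -1 + 2*H (B(H, o) = -1 + H*2 = -1 + 2*H)
B(O(-7), -17)/(-454) - 1174/3336 = (-1 + 2*(2*(-7)*(-3 - 7)))/(-454) - 1174/3336 = (-1 + 2*(2*(-7)*(-10)))*(-1/454) - 1174*1/3336 = (-1 + 2*140)*(-1/454) - 587/1668 = (-1 + 280)*(-1/454) - 587/1668 = 279*(-1/454) - 587/1668 = -279/454 - 587/1668 = -365935/378636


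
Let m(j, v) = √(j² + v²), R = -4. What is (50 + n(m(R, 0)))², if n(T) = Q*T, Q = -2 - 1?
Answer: 1444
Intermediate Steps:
Q = -3
n(T) = -3*T
(50 + n(m(R, 0)))² = (50 - 3*√((-4)² + 0²))² = (50 - 3*√(16 + 0))² = (50 - 3*√16)² = (50 - 3*4)² = (50 - 12)² = 38² = 1444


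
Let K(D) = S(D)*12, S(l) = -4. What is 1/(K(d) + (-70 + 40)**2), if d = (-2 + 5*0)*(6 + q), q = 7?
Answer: 1/852 ≈ 0.0011737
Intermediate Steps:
d = -26 (d = (-2 + 5*0)*(6 + 7) = (-2 + 0)*13 = -2*13 = -26)
K(D) = -48 (K(D) = -4*12 = -48)
1/(K(d) + (-70 + 40)**2) = 1/(-48 + (-70 + 40)**2) = 1/(-48 + (-30)**2) = 1/(-48 + 900) = 1/852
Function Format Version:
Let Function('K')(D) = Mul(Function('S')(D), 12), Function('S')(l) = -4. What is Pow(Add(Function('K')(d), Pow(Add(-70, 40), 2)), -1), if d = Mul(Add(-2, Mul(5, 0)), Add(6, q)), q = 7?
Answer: Rational(1, 852) ≈ 0.0011737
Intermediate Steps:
d = -26 (d = Mul(Add(-2, Mul(5, 0)), Add(6, 7)) = Mul(Add(-2, 0), 13) = Mul(-2, 13) = -26)
Function('K')(D) = -48 (Function('K')(D) = Mul(-4, 12) = -48)
Pow(Add(Function('K')(d), Pow(Add(-70, 40), 2)), -1) = Pow(Add(-48, Pow(Add(-70, 40), 2)), -1) = Pow(Add(-48, Pow(-30, 2)), -1) = Pow(Add(-48, 900), -1) = Pow(852, -1) = Rational(1, 852)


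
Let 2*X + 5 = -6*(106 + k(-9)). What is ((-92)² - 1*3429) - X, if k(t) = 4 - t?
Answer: 10789/2 ≈ 5394.5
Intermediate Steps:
X = -719/2 (X = -5/2 + (-6*(106 + (4 - 1*(-9))))/2 = -5/2 + (-6*(106 + (4 + 9)))/2 = -5/2 + (-6*(106 + 13))/2 = -5/2 + (-6*119)/2 = -5/2 + (½)*(-714) = -5/2 - 357 = -719/2 ≈ -359.50)
((-92)² - 1*3429) - X = ((-92)² - 1*3429) - 1*(-719/2) = (8464 - 3429) + 719/2 = 5035 + 719/2 = 10789/2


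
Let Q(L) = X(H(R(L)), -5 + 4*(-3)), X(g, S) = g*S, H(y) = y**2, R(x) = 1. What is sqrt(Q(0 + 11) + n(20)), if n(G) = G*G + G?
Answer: sqrt(403) ≈ 20.075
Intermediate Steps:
X(g, S) = S*g
n(G) = G + G**2 (n(G) = G**2 + G = G + G**2)
Q(L) = -17 (Q(L) = (-5 + 4*(-3))*1**2 = (-5 - 12)*1 = -17*1 = -17)
sqrt(Q(0 + 11) + n(20)) = sqrt(-17 + 20*(1 + 20)) = sqrt(-17 + 20*21) = sqrt(-17 + 420) = sqrt(403)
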